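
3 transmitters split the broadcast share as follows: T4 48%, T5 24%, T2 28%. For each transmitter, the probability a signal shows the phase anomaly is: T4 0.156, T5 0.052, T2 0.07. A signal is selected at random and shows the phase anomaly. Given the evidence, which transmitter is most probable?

T4

By Bayes' rule, posterior ∝ prior × likelihood:
  T4: 0.48 × 0.156 = 0.07488
  T5: 0.24 × 0.052 = 0.01248
  T2: 0.28 × 0.07 = 0.0196
Total = 0.10696.
Largest term belongs to T4, so T4 is most probable.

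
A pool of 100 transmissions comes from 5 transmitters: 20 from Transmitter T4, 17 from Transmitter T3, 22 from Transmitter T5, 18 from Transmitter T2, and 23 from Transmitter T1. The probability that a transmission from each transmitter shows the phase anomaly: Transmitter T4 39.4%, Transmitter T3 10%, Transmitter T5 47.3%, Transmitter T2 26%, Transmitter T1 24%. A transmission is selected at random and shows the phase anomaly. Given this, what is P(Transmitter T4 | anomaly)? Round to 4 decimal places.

By Bayes' rule, posterior ∝ prior × likelihood:
  Transmitter T4: 0.2 × 0.394 = 0.0788
  Transmitter T3: 0.17 × 0.1 = 0.017
  Transmitter T5: 0.22 × 0.473 = 0.10406
  Transmitter T2: 0.18 × 0.26 = 0.0468
  Transmitter T1: 0.23 × 0.24 = 0.0552
Total = 0.30186.
P(Transmitter T4 | evidence) = 0.0788 / 0.30186 ≈ 0.2610.

0.2610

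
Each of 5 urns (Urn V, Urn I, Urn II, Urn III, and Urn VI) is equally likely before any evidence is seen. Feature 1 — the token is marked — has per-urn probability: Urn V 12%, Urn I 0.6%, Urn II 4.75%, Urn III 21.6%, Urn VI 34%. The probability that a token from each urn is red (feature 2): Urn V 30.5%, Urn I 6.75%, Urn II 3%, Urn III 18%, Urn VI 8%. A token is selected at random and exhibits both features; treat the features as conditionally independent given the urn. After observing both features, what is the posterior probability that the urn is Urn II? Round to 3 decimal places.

0.014

Since the prior is uniform, the posterior is proportional to the likelihood:
  Urn V: 0.12 × 0.305 = 0.0366
  Urn I: 0.006 × 0.0675 = 0.000405
  Urn II: 0.0475 × 0.03 = 0.001425
  Urn III: 0.216 × 0.18 = 0.03888
  Urn VI: 0.34 × 0.08 = 0.0272
Total = 0.10451.
P(Urn II | evidence) = 0.001425 / 0.10451 ≈ 0.014.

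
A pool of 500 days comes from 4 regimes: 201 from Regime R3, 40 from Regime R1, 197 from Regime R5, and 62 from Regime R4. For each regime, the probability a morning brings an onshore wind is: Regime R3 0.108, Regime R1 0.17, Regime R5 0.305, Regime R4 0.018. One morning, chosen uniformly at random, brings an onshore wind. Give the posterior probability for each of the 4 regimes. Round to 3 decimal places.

By Bayes' rule, posterior ∝ prior × likelihood:
  Regime R3: 0.402 × 0.108 = 0.043416
  Regime R1: 0.08 × 0.17 = 0.0136
  Regime R5: 0.394 × 0.305 = 0.12017
  Regime R4: 0.124 × 0.018 = 0.002232
Total = 0.179418.
P(Regime R3 | onshore) = 0.043416/0.179418 ≈ 0.242
P(Regime R1 | onshore) = 0.0136/0.179418 ≈ 0.076
P(Regime R5 | onshore) = 0.12017/0.179418 ≈ 0.670
P(Regime R4 | onshore) = 0.002232/0.179418 ≈ 0.012

Regime R3 0.242, Regime R1 0.076, Regime R5 0.670, Regime R4 0.012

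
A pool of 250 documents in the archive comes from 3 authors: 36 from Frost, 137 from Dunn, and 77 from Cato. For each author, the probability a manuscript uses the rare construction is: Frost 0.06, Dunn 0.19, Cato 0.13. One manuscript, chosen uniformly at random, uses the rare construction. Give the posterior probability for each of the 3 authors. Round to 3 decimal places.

Frost 0.057, Dunn 0.681, Cato 0.262

Prior × likelihood for each hypothesis:
  Frost: 0.144 × 0.06 = 0.00864
  Dunn: 0.548 × 0.19 = 0.10412
  Cato: 0.308 × 0.13 = 0.04004
Sum = 0.1528.
P(Frost | rare-form) = 0.00864/0.1528 ≈ 0.057
P(Dunn | rare-form) = 0.10412/0.1528 ≈ 0.681
P(Cato | rare-form) = 0.04004/0.1528 ≈ 0.262
(Check: 0.057+0.681+0.262 = 1.000.)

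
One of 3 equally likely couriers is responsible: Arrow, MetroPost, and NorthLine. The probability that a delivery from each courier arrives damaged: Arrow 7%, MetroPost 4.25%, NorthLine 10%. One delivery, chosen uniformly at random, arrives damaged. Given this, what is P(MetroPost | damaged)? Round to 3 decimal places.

0.200

With a uniform prior (1/3 each), posterior ∝ likelihood:
  Arrow: 0.07
  MetroPost: 0.0425
  NorthLine: 0.1
Sum = 0.2125.
P(MetroPost | evidence) = 0.0425 / 0.2125 ≈ 0.200.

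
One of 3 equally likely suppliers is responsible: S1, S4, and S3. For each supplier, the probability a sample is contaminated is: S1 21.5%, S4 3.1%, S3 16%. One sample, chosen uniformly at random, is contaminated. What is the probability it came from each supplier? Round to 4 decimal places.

S1 0.5296, S4 0.0764, S3 0.3941

With a uniform prior (1/3 each), posterior ∝ likelihood:
  S1: 0.215
  S4: 0.031
  S3: 0.16
Normalizing constant = 0.406.
P(S1 | contaminated) = 0.215/0.406 ≈ 0.5296
P(S4 | contaminated) = 0.031/0.406 ≈ 0.0764
P(S3 | contaminated) = 0.16/0.406 ≈ 0.3941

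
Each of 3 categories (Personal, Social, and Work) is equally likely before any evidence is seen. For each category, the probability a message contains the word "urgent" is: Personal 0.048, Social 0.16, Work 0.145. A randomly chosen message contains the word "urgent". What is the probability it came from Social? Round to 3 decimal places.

0.453

Since the prior is uniform, the posterior is proportional to the likelihood:
  Personal: 0.048
  Social: 0.16
  Work: 0.145
Normalizing constant = 0.353.
P(Social | evidence) = 0.16 / 0.353 ≈ 0.453.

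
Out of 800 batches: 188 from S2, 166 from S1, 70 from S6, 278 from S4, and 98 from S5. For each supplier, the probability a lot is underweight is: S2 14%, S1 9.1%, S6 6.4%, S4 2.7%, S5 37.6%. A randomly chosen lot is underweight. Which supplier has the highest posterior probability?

S5

Unnormalized posteriors (prior × likelihood):
  S2: 0.235 × 0.14 = 0.0329
  S1: 0.2075 × 0.091 = 0.0188825
  S6: 0.0875 × 0.064 = 0.0056
  S4: 0.3475 × 0.027 = 0.0093825
  S5: 0.1225 × 0.376 = 0.04606
Sum = 0.112825.
Largest term belongs to S5, so S5 is most probable.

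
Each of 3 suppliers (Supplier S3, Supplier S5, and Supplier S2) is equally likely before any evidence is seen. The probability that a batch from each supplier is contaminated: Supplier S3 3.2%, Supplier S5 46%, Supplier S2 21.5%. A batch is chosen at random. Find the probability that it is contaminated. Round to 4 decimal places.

0.2357

Since the prior is uniform, the posterior is proportional to the likelihood:
  Supplier S3: 0.032
  Supplier S5: 0.46
  Supplier S2: 0.215
P(contaminated) = (1/3) × (0.032 + 0.46 + 0.215) = 0.707/3 ≈ 0.2357.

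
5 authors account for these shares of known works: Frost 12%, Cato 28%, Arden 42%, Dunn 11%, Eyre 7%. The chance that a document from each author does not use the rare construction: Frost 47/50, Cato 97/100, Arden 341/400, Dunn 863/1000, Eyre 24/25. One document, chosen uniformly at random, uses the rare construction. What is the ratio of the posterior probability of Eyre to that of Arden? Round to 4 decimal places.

0.0452

Taking complements, P(rare-form | each) = Frost 0.06, Cato 0.03, Arden 0.1475, Dunn 0.137, Eyre 0.04.
Compute prior × likelihood for every hypothesis:
  Frost: 0.12 × 0.06 = 0.0072
  Cato: 0.28 × 0.03 = 0.0084
  Arden: 0.42 × 0.1475 = 0.06195
  Dunn: 0.11 × 0.137 = 0.01507
  Eyre: 0.07 × 0.04 = 0.0028
Normalizing constant = 0.09542.
The ratio is 0.0028 / 0.06195 (the normalizer cancels) = 0.0452.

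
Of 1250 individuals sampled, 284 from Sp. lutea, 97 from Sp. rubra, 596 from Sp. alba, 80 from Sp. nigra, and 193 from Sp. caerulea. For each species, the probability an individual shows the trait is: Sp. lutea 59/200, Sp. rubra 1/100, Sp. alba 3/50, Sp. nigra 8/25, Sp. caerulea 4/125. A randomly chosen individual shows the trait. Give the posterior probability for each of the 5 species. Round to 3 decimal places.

Prior × likelihood for each hypothesis:
  Sp. lutea: 0.2272 × 0.295 = 0.067024
  Sp. rubra: 0.0776 × 0.01 = 0.000776
  Sp. alba: 0.4768 × 0.06 = 0.028608
  Sp. nigra: 0.064 × 0.32 = 0.02048
  Sp. caerulea: 0.1544 × 0.032 = 0.0049408
Sum = 0.1218288.
P(Sp. lutea | trait) = 0.067024/0.1218288 ≈ 0.550
P(Sp. rubra | trait) = 0.000776/0.1218288 ≈ 0.006
P(Sp. alba | trait) = 0.028608/0.1218288 ≈ 0.235
P(Sp. nigra | trait) = 0.02048/0.1218288 ≈ 0.168
P(Sp. caerulea | trait) = 0.0049408/0.1218288 ≈ 0.041

Sp. lutea 0.550, Sp. rubra 0.006, Sp. alba 0.235, Sp. nigra 0.168, Sp. caerulea 0.041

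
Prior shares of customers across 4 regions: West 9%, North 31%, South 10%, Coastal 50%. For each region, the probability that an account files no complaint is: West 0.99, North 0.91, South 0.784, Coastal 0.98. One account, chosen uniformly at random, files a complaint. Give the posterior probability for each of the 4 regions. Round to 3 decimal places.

West 0.015, North 0.462, South 0.358, Coastal 0.166

Taking complements, P(complaint | each) = West 0.01, North 0.09, South 0.216, Coastal 0.02.
By Bayes' rule, posterior ∝ prior × likelihood:
  West: 0.09 × 0.01 = 0.0009
  North: 0.31 × 0.09 = 0.0279
  South: 0.1 × 0.216 = 0.0216
  Coastal: 0.5 × 0.02 = 0.01
Sum = 0.0604.
P(West | complaint) = 0.0009/0.0604 ≈ 0.015
P(North | complaint) = 0.0279/0.0604 ≈ 0.462
P(South | complaint) = 0.0216/0.0604 ≈ 0.358
P(Coastal | complaint) = 0.01/0.0604 ≈ 0.166
(Check: 0.015+0.462+0.358+0.166 = 1.001.)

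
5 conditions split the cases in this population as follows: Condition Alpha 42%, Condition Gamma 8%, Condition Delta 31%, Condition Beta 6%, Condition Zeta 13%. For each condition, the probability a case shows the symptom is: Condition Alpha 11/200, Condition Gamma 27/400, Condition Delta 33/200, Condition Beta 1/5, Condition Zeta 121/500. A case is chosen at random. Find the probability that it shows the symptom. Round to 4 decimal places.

Unnormalized posteriors (prior × likelihood):
  Condition Alpha: 0.42 × 0.055 = 0.0231
  Condition Gamma: 0.08 × 0.0675 = 0.0054
  Condition Delta: 0.31 × 0.165 = 0.05115
  Condition Beta: 0.06 × 0.2 = 0.012
  Condition Zeta: 0.13 × 0.242 = 0.03146
P(symptomatic) = 0.0231 + 0.0054 + 0.05115 + 0.012 + 0.03146 = 0.12311 → 0.1231.

0.1231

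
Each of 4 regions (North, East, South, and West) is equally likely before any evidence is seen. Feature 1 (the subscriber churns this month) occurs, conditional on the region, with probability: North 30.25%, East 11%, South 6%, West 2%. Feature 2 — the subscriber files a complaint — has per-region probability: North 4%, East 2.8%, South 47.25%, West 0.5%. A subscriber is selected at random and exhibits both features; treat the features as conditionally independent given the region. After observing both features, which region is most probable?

South

Since the prior is uniform, the posterior is proportional to the likelihood:
  North: 0.3025 × 0.04 = 0.0121
  East: 0.11 × 0.028 = 0.00308
  South: 0.06 × 0.4725 = 0.02835
  West: 0.02 × 0.005 = 0.0001
Normalizing constant = 0.04363.
Largest term belongs to South, so South is most probable.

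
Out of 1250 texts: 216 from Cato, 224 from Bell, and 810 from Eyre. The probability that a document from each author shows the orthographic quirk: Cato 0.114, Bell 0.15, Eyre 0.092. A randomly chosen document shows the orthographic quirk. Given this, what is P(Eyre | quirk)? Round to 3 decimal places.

By Bayes' rule, posterior ∝ prior × likelihood:
  Cato: 0.1728 × 0.114 = 0.0196992
  Bell: 0.1792 × 0.15 = 0.02688
  Eyre: 0.648 × 0.092 = 0.059616
Sum = 0.1061952.
P(Eyre | evidence) = 0.059616 / 0.1061952 ≈ 0.561.

0.561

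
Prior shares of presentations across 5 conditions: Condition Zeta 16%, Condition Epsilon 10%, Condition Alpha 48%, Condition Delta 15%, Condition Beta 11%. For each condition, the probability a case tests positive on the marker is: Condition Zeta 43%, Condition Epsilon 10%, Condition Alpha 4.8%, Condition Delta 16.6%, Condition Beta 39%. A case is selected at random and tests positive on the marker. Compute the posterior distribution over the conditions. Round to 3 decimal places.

Prior × likelihood for each hypothesis:
  Condition Zeta: 0.16 × 0.43 = 0.0688
  Condition Epsilon: 0.1 × 0.1 = 0.01
  Condition Alpha: 0.48 × 0.048 = 0.02304
  Condition Delta: 0.15 × 0.166 = 0.0249
  Condition Beta: 0.11 × 0.39 = 0.0429
Sum = 0.16964.
P(Condition Zeta | marker-positive) = 0.0688/0.16964 ≈ 0.406
P(Condition Epsilon | marker-positive) = 0.01/0.16964 ≈ 0.059
P(Condition Alpha | marker-positive) = 0.02304/0.16964 ≈ 0.136
P(Condition Delta | marker-positive) = 0.0249/0.16964 ≈ 0.147
P(Condition Beta | marker-positive) = 0.0429/0.16964 ≈ 0.253

Condition Zeta 0.406, Condition Epsilon 0.059, Condition Alpha 0.136, Condition Delta 0.147, Condition Beta 0.253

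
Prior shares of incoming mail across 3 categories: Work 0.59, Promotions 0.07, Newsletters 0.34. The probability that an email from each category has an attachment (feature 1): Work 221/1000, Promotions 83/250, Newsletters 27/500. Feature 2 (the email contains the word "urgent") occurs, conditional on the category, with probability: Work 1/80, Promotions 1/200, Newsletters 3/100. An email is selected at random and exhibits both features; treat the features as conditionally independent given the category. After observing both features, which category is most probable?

Work

Prior × likelihood for each hypothesis:
  Work: 0.59 × 0.221 × 0.0125 = 0.001629875
  Promotions: 0.07 × 0.332 × 0.005 = 0.0001162
  Newsletters: 0.34 × 0.054 × 0.03 = 0.0005508
Sum = 0.002296875.
Largest term belongs to Work, so Work is most probable.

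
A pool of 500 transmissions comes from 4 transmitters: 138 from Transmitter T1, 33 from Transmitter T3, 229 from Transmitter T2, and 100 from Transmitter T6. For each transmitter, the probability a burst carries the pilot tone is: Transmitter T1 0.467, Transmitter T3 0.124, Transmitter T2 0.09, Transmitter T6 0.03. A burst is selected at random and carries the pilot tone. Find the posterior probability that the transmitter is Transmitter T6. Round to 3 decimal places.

0.033

Unnormalized posteriors (prior × likelihood):
  Transmitter T1: 0.276 × 0.467 = 0.128892
  Transmitter T3: 0.066 × 0.124 = 0.008184
  Transmitter T2: 0.458 × 0.09 = 0.04122
  Transmitter T6: 0.2 × 0.03 = 0.006
Normalizing constant = 0.184296.
P(Transmitter T6 | evidence) = 0.006 / 0.184296 ≈ 0.033.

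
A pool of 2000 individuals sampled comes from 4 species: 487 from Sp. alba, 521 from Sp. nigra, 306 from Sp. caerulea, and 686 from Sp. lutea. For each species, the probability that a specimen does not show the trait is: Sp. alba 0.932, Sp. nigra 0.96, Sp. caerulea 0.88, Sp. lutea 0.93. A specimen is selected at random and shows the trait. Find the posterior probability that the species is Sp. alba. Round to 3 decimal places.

Taking complements, P(trait | each) = Sp. alba 0.068, Sp. nigra 0.04, Sp. caerulea 0.12, Sp. lutea 0.07.
By Bayes' rule, posterior ∝ prior × likelihood:
  Sp. alba: 0.2435 × 0.068 = 0.016558
  Sp. nigra: 0.2605 × 0.04 = 0.01042
  Sp. caerulea: 0.153 × 0.12 = 0.01836
  Sp. lutea: 0.343 × 0.07 = 0.02401
Normalizing constant = 0.069348.
P(Sp. alba | evidence) = 0.016558 / 0.069348 ≈ 0.239.

0.239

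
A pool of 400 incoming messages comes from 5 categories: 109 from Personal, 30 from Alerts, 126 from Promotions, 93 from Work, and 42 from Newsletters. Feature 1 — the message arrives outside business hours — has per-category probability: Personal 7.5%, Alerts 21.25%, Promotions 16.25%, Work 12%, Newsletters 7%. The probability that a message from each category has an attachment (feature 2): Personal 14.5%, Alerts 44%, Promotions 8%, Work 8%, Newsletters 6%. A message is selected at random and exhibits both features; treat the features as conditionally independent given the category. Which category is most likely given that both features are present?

Alerts

Compute prior × likelihood for every hypothesis:
  Personal: 0.2725 × 0.075 × 0.145 = 0.0029634375
  Alerts: 0.075 × 0.2125 × 0.44 = 0.0070125
  Promotions: 0.315 × 0.1625 × 0.08 = 0.004095
  Work: 0.2325 × 0.12 × 0.08 = 0.002232
  Newsletters: 0.105 × 0.07 × 0.06 = 0.000441
Normalizing constant = 0.0167439375.
Largest term belongs to Alerts, so Alerts is most probable.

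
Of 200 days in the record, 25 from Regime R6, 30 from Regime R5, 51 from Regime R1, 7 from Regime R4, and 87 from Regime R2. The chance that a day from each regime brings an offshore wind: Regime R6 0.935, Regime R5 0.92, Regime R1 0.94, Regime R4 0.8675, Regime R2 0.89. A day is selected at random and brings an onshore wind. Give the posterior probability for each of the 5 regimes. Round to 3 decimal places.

Taking complements, P(onshore | each) = Regime R6 0.065, Regime R5 0.08, Regime R1 0.06, Regime R4 0.1325, Regime R2 0.11.
By Bayes' rule, posterior ∝ prior × likelihood:
  Regime R6: 0.125 × 0.065 = 0.008125
  Regime R5: 0.15 × 0.08 = 0.012
  Regime R1: 0.255 × 0.06 = 0.0153
  Regime R4: 0.035 × 0.1325 = 0.0046375
  Regime R2: 0.435 × 0.11 = 0.04785
Normalizing constant = 0.0879125.
P(Regime R6 | onshore) = 0.008125/0.0879125 ≈ 0.092
P(Regime R5 | onshore) = 0.012/0.0879125 ≈ 0.136
P(Regime R1 | onshore) = 0.0153/0.0879125 ≈ 0.174
P(Regime R4 | onshore) = 0.0046375/0.0879125 ≈ 0.053
P(Regime R2 | onshore) = 0.04785/0.0879125 ≈ 0.544
(Check: 0.092+0.136+0.174+0.053+0.544 = 0.999.)

Regime R6 0.092, Regime R5 0.136, Regime R1 0.174, Regime R4 0.053, Regime R2 0.544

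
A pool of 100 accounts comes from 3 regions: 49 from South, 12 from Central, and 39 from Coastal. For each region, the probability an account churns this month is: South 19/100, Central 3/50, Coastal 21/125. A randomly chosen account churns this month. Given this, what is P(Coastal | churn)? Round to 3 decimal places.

0.395

Compute prior × likelihood for every hypothesis:
  South: 0.49 × 0.19 = 0.0931
  Central: 0.12 × 0.06 = 0.0072
  Coastal: 0.39 × 0.168 = 0.06552
Sum = 0.16582.
P(Coastal | evidence) = 0.06552 / 0.16582 ≈ 0.395.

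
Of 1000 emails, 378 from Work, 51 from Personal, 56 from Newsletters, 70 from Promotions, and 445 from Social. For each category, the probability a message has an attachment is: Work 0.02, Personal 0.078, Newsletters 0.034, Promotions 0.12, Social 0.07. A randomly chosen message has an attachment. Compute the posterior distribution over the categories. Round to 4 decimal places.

By Bayes' rule, posterior ∝ prior × likelihood:
  Work: 0.378 × 0.02 = 0.00756
  Personal: 0.051 × 0.078 = 0.003978
  Newsletters: 0.056 × 0.034 = 0.001904
  Promotions: 0.07 × 0.12 = 0.0084
  Social: 0.445 × 0.07 = 0.03115
Normalizing constant = 0.052992.
P(Work | attachment) = 0.00756/0.052992 ≈ 0.1427
P(Personal | attachment) = 0.003978/0.052992 ≈ 0.0751
P(Newsletters | attachment) = 0.001904/0.052992 ≈ 0.0359
P(Promotions | attachment) = 0.0084/0.052992 ≈ 0.1585
P(Social | attachment) = 0.03115/0.052992 ≈ 0.5878
(Check: 0.1427+0.0751+0.0359+0.1585+0.5878 = 1.0000.)

Work 0.1427, Personal 0.0751, Newsletters 0.0359, Promotions 0.1585, Social 0.5878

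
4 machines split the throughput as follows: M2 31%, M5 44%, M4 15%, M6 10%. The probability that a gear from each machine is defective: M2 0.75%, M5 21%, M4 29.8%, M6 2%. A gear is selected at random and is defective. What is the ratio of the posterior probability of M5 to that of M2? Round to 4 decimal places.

39.7419

Unnormalized posteriors (prior × likelihood):
  M2: 0.31 × 0.0075 = 0.002325
  M5: 0.44 × 0.21 = 0.0924
  M4: 0.15 × 0.298 = 0.0447
  M6: 0.1 × 0.02 = 0.002
Sum = 0.141425.
The ratio is 0.0924 / 0.002325 (the normalizer cancels) = 39.7419.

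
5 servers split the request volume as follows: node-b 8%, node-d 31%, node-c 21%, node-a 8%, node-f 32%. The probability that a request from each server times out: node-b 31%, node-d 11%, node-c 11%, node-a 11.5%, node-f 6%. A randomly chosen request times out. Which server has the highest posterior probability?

node-d

Unnormalized posteriors (prior × likelihood):
  node-b: 0.08 × 0.31 = 0.0248
  node-d: 0.31 × 0.11 = 0.0341
  node-c: 0.21 × 0.11 = 0.0231
  node-a: 0.08 × 0.115 = 0.0092
  node-f: 0.32 × 0.06 = 0.0192
Normalizing constant = 0.1104.
Largest term belongs to node-d, so node-d is most probable.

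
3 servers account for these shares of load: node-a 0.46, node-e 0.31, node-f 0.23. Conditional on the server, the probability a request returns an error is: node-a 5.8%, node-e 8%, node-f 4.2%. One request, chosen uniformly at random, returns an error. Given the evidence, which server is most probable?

Prior × likelihood for each hypothesis:
  node-a: 0.46 × 0.058 = 0.02668
  node-e: 0.31 × 0.08 = 0.0248
  node-f: 0.23 × 0.042 = 0.00966
Total = 0.06114.
Largest term belongs to node-a, so node-a is most probable.

node-a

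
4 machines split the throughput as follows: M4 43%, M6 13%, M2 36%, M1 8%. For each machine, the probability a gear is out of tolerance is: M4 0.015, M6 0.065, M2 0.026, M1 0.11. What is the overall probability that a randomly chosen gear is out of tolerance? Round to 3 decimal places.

Prior × likelihood for each hypothesis:
  M4: 0.43 × 0.015 = 0.00645
  M6: 0.13 × 0.065 = 0.00845
  M2: 0.36 × 0.026 = 0.00936
  M1: 0.08 × 0.11 = 0.0088
P(oversize) = 0.00645 + 0.00845 + 0.00936 + 0.0088 = 0.03306 → 0.033.

0.033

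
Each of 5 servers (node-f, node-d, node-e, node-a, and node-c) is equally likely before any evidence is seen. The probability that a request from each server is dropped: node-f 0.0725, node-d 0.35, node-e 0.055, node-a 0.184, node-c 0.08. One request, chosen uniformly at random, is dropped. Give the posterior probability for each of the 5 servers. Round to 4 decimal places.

node-f 0.0978, node-d 0.4720, node-e 0.0742, node-a 0.2481, node-c 0.1079

Since the prior is uniform, the posterior is proportional to the likelihood:
  node-f: 0.0725
  node-d: 0.35
  node-e: 0.055
  node-a: 0.184
  node-c: 0.08
Sum = 0.7415.
P(node-f | dropped) = 0.0725/0.7415 ≈ 0.0978
P(node-d | dropped) = 0.35/0.7415 ≈ 0.4720
P(node-e | dropped) = 0.055/0.7415 ≈ 0.0742
P(node-a | dropped) = 0.184/0.7415 ≈ 0.2481
P(node-c | dropped) = 0.08/0.7415 ≈ 0.1079
(Check: 0.0978+0.4720+0.0742+0.2481+0.1079 = 1.0000.)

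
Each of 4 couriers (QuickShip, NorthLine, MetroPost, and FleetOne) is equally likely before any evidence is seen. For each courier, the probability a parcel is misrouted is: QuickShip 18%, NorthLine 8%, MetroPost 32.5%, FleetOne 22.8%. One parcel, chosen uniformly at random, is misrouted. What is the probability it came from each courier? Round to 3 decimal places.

Since the prior is uniform, the posterior is proportional to the likelihood:
  QuickShip: 0.18
  NorthLine: 0.08
  MetroPost: 0.325
  FleetOne: 0.228
Sum = 0.813.
P(QuickShip | misrouted) = 0.18/0.813 ≈ 0.221
P(NorthLine | misrouted) = 0.08/0.813 ≈ 0.098
P(MetroPost | misrouted) = 0.325/0.813 ≈ 0.400
P(FleetOne | misrouted) = 0.228/0.813 ≈ 0.280

QuickShip 0.221, NorthLine 0.098, MetroPost 0.400, FleetOne 0.280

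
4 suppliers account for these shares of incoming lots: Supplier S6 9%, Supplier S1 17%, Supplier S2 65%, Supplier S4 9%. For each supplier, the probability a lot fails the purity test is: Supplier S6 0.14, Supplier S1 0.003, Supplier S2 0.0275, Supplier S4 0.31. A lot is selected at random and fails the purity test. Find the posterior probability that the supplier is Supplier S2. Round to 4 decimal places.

0.3036

Prior × likelihood for each hypothesis:
  Supplier S6: 0.09 × 0.14 = 0.0126
  Supplier S1: 0.17 × 0.003 = 0.00051
  Supplier S2: 0.65 × 0.0275 = 0.017875
  Supplier S4: 0.09 × 0.31 = 0.0279
Normalizing constant = 0.058885.
P(Supplier S2 | evidence) = 0.017875 / 0.058885 ≈ 0.3036.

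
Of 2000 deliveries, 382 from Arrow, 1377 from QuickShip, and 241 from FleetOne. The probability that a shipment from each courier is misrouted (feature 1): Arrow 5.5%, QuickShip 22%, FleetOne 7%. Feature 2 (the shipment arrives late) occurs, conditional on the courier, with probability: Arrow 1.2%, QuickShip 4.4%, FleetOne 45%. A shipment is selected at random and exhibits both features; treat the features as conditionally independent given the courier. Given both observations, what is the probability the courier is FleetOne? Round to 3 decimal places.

Unnormalized posteriors (prior × likelihood):
  Arrow: 0.191 × 0.055 × 0.012 = 0.00012606
  QuickShip: 0.6885 × 0.22 × 0.044 = 0.00666468
  FleetOne: 0.1205 × 0.07 × 0.45 = 0.00379575
Total = 0.01058649.
P(FleetOne | evidence) = 0.00379575 / 0.01058649 ≈ 0.359.

0.359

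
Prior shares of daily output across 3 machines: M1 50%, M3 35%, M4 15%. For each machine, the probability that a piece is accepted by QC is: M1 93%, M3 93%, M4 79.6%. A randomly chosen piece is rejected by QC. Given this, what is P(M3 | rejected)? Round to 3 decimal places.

0.272

Taking complements, P(rejected | each) = M1 0.07, M3 0.07, M4 0.204.
Prior × likelihood for each hypothesis:
  M1: 0.5 × 0.07 = 0.035
  M3: 0.35 × 0.07 = 0.0245
  M4: 0.15 × 0.204 = 0.0306
Total = 0.0901.
P(M3 | evidence) = 0.0245 / 0.0901 ≈ 0.272.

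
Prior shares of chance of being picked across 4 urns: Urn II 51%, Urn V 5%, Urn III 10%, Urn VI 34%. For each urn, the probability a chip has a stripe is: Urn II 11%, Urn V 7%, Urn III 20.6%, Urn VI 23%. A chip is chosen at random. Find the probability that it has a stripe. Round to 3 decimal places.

0.158

Compute prior × likelihood for every hypothesis:
  Urn II: 0.51 × 0.11 = 0.0561
  Urn V: 0.05 × 0.07 = 0.0035
  Urn III: 0.1 × 0.206 = 0.0206
  Urn VI: 0.34 × 0.23 = 0.0782
P(striped) = 0.0561 + 0.0035 + 0.0206 + 0.0782 = 0.1584 → 0.158.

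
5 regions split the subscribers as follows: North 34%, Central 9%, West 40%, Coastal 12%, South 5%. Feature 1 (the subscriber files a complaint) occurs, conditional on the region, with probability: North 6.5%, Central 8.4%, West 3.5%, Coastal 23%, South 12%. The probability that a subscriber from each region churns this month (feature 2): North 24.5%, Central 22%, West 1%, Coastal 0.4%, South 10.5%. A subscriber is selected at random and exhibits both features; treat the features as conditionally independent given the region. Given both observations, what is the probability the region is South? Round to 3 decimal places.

Prior × likelihood for each hypothesis:
  North: 0.34 × 0.065 × 0.245 = 0.0054145
  Central: 0.09 × 0.084 × 0.22 = 0.0016632
  West: 0.4 × 0.035 × 0.01 = 0.00014
  Coastal: 0.12 × 0.23 × 0.004 = 0.0001104
  South: 0.05 × 0.12 × 0.105 = 0.00063
Normalizing constant = 0.0079581.
P(South | evidence) = 0.00063 / 0.0079581 ≈ 0.079.

0.079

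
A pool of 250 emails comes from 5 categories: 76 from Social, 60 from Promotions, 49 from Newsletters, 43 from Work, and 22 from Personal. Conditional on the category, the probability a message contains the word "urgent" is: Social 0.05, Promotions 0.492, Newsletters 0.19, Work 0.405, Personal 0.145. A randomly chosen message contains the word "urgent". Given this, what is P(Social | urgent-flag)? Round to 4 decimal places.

0.0601

Compute prior × likelihood for every hypothesis:
  Social: 0.304 × 0.05 = 0.0152
  Promotions: 0.24 × 0.492 = 0.11808
  Newsletters: 0.196 × 0.19 = 0.03724
  Work: 0.172 × 0.405 = 0.06966
  Personal: 0.088 × 0.145 = 0.01276
Sum = 0.25294.
P(Social | evidence) = 0.0152 / 0.25294 ≈ 0.0601.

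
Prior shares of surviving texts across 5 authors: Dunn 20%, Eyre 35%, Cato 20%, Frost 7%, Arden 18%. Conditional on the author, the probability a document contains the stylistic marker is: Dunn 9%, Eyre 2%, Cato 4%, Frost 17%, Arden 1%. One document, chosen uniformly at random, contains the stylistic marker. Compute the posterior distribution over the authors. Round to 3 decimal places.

Dunn 0.385, Eyre 0.150, Cato 0.171, Frost 0.255, Arden 0.039

By Bayes' rule, posterior ∝ prior × likelihood:
  Dunn: 0.2 × 0.09 = 0.018
  Eyre: 0.35 × 0.02 = 0.007
  Cato: 0.2 × 0.04 = 0.008
  Frost: 0.07 × 0.17 = 0.0119
  Arden: 0.18 × 0.01 = 0.0018
Total = 0.0467.
P(Dunn | marker) = 0.018/0.0467 ≈ 0.385
P(Eyre | marker) = 0.007/0.0467 ≈ 0.150
P(Cato | marker) = 0.008/0.0467 ≈ 0.171
P(Frost | marker) = 0.0119/0.0467 ≈ 0.255
P(Arden | marker) = 0.0018/0.0467 ≈ 0.039
(Check: 0.385+0.150+0.171+0.255+0.039 = 1.000.)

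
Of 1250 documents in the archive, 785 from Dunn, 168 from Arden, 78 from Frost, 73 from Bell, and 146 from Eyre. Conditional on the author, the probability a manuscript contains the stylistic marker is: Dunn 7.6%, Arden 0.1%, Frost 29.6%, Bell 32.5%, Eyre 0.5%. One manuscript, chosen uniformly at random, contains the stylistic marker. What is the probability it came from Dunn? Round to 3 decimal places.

Unnormalized posteriors (prior × likelihood):
  Dunn: 0.628 × 0.076 = 0.047728
  Arden: 0.1344 × 0.001 = 0.0001344
  Frost: 0.0624 × 0.296 = 0.0184704
  Bell: 0.0584 × 0.325 = 0.01898
  Eyre: 0.1168 × 0.005 = 0.000584
Total = 0.0858968.
P(Dunn | evidence) = 0.047728 / 0.0858968 ≈ 0.556.

0.556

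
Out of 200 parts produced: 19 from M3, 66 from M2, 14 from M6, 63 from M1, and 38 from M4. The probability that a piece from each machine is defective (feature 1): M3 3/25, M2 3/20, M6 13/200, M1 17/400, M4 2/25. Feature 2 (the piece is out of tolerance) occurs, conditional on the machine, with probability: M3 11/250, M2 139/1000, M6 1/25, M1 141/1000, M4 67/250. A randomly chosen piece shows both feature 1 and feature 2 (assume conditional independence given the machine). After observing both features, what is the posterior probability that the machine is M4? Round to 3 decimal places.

0.301

Compute prior × likelihood for every hypothesis:
  M3: 0.095 × 0.12 × 0.044 = 0.0005016
  M2: 0.33 × 0.15 × 0.139 = 0.0068805
  M6: 0.07 × 0.065 × 0.04 = 0.000182
  M1: 0.315 × 0.0425 × 0.141 = 0.0018876375
  M4: 0.19 × 0.08 × 0.268 = 0.0040736
Total = 0.0135253375.
P(M4 | evidence) = 0.0040736 / 0.0135253375 ≈ 0.301.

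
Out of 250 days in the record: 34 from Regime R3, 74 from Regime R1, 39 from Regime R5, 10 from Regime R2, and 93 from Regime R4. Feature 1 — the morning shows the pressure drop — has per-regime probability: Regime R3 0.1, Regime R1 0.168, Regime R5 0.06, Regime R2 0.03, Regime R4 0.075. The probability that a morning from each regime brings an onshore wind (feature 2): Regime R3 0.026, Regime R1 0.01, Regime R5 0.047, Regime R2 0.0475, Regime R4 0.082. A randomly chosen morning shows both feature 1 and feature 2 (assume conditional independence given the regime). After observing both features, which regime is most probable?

By Bayes' rule, posterior ∝ prior × likelihood:
  Regime R3: 0.136 × 0.1 × 0.026 = 0.0003536
  Regime R1: 0.296 × 0.168 × 0.01 = 0.00049728
  Regime R5: 0.156 × 0.06 × 0.047 = 0.00043992
  Regime R2: 0.04 × 0.03 × 0.0475 = 0.000057
  Regime R4: 0.372 × 0.075 × 0.082 = 0.0022878
Sum = 0.0036356.
Largest term belongs to Regime R4, so Regime R4 is most probable.

Regime R4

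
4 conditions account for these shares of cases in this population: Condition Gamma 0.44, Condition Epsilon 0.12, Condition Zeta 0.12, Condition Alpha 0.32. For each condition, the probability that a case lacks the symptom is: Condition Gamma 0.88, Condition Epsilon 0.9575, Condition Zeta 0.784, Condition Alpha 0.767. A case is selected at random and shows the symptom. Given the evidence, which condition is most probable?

Condition Alpha

Taking complements, P(symptomatic | each) = Condition Gamma 0.12, Condition Epsilon 0.0425, Condition Zeta 0.216, Condition Alpha 0.233.
Prior × likelihood for each hypothesis:
  Condition Gamma: 0.44 × 0.12 = 0.0528
  Condition Epsilon: 0.12 × 0.0425 = 0.0051
  Condition Zeta: 0.12 × 0.216 = 0.02592
  Condition Alpha: 0.32 × 0.233 = 0.07456
Sum = 0.15838.
Largest term belongs to Condition Alpha, so Condition Alpha is most probable.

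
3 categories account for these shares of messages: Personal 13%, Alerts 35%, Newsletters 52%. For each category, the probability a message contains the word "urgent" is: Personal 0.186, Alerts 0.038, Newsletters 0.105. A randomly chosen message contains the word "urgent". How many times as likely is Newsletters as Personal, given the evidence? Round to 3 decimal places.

2.258

Unnormalized posteriors (prior × likelihood):
  Personal: 0.13 × 0.186 = 0.02418
  Alerts: 0.35 × 0.038 = 0.0133
  Newsletters: 0.52 × 0.105 = 0.0546
Normalizing constant = 0.09208.
The ratio is 0.0546 / 0.02418 (the normalizer cancels) = 2.258.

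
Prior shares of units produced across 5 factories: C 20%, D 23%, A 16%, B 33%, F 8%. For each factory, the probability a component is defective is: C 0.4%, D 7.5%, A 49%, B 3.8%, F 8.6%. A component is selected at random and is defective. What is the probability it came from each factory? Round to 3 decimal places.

C 0.007, D 0.149, A 0.677, B 0.108, F 0.059

Prior × likelihood for each hypothesis:
  C: 0.2 × 0.004 = 0.0008
  D: 0.23 × 0.075 = 0.01725
  A: 0.16 × 0.49 = 0.0784
  B: 0.33 × 0.038 = 0.01254
  F: 0.08 × 0.086 = 0.00688
Sum = 0.11587.
P(C | defective) = 0.0008/0.11587 ≈ 0.007
P(D | defective) = 0.01725/0.11587 ≈ 0.149
P(A | defective) = 0.0784/0.11587 ≈ 0.677
P(B | defective) = 0.01254/0.11587 ≈ 0.108
P(F | defective) = 0.00688/0.11587 ≈ 0.059
(Check: 0.007+0.149+0.677+0.108+0.059 = 1.000.)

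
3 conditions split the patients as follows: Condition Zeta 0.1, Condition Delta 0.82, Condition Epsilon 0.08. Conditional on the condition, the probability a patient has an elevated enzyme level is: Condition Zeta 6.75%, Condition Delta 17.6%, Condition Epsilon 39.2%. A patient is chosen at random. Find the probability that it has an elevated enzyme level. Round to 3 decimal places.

0.182

Unnormalized posteriors (prior × likelihood):
  Condition Zeta: 0.1 × 0.0675 = 0.00675
  Condition Delta: 0.82 × 0.176 = 0.14432
  Condition Epsilon: 0.08 × 0.392 = 0.03136
P(elevated) = 0.00675 + 0.14432 + 0.03136 = 0.18243 → 0.182.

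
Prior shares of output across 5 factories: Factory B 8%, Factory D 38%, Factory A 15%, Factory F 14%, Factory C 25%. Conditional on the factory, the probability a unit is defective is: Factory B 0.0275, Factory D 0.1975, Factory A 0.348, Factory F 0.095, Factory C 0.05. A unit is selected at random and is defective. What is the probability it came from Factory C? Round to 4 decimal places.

0.0805

Compute prior × likelihood for every hypothesis:
  Factory B: 0.08 × 0.0275 = 0.0022
  Factory D: 0.38 × 0.1975 = 0.07505
  Factory A: 0.15 × 0.348 = 0.0522
  Factory F: 0.14 × 0.095 = 0.0133
  Factory C: 0.25 × 0.05 = 0.0125
Normalizing constant = 0.15525.
P(Factory C | evidence) = 0.0125 / 0.15525 ≈ 0.0805.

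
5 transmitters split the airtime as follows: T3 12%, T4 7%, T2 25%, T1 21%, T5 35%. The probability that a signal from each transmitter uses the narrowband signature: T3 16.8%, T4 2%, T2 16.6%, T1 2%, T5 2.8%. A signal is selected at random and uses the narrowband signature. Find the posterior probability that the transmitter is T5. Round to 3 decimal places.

0.127

Unnormalized posteriors (prior × likelihood):
  T3: 0.12 × 0.168 = 0.02016
  T4: 0.07 × 0.02 = 0.0014
  T2: 0.25 × 0.166 = 0.0415
  T1: 0.21 × 0.02 = 0.0042
  T5: 0.35 × 0.028 = 0.0098
Sum = 0.07706.
P(T5 | evidence) = 0.0098 / 0.07706 ≈ 0.127.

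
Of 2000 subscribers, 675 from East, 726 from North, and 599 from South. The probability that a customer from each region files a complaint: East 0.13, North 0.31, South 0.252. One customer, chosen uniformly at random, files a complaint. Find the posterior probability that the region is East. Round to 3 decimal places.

By Bayes' rule, posterior ∝ prior × likelihood:
  East: 0.3375 × 0.13 = 0.043875
  North: 0.363 × 0.31 = 0.11253
  South: 0.2995 × 0.252 = 0.075474
Total = 0.231879.
P(East | evidence) = 0.043875 / 0.231879 ≈ 0.189.

0.189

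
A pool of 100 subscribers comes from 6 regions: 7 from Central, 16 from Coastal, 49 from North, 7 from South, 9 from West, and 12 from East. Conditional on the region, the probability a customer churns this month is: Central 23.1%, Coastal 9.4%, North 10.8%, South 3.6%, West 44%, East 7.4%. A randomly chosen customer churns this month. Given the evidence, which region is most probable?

North

Unnormalized posteriors (prior × likelihood):
  Central: 0.07 × 0.231 = 0.01617
  Coastal: 0.16 × 0.094 = 0.01504
  North: 0.49 × 0.108 = 0.05292
  South: 0.07 × 0.036 = 0.00252
  West: 0.09 × 0.44 = 0.0396
  East: 0.12 × 0.074 = 0.00888
Total = 0.13513.
Largest term belongs to North, so North is most probable.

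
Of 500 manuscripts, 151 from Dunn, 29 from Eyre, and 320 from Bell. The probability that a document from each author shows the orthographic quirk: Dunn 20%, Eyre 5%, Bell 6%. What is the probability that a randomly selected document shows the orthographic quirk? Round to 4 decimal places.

0.1017

Compute prior × likelihood for every hypothesis:
  Dunn: 0.302 × 0.2 = 0.0604
  Eyre: 0.058 × 0.05 = 0.0029
  Bell: 0.64 × 0.06 = 0.0384
P(quirk) = 0.0604 + 0.0029 + 0.0384 = 0.1017 → 0.1017.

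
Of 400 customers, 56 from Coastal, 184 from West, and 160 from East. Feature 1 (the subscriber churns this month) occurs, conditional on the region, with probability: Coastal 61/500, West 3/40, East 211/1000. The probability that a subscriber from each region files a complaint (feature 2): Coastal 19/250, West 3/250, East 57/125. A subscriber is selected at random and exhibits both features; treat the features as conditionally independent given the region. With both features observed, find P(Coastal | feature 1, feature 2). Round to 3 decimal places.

Unnormalized posteriors (prior × likelihood):
  Coastal: 0.14 × 0.122 × 0.076 = 0.00129808
  West: 0.46 × 0.075 × 0.012 = 0.000414
  East: 0.4 × 0.211 × 0.456 = 0.0384864
Sum = 0.04019848.
P(Coastal | evidence) = 0.00129808 / 0.04019848 ≈ 0.032.

0.032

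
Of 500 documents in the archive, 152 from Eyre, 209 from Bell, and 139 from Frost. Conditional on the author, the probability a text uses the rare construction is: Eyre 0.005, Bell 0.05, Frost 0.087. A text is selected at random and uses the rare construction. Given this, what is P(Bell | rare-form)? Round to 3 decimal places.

0.448

Unnormalized posteriors (prior × likelihood):
  Eyre: 0.304 × 0.005 = 0.00152
  Bell: 0.418 × 0.05 = 0.0209
  Frost: 0.278 × 0.087 = 0.024186
Normalizing constant = 0.046606.
P(Bell | evidence) = 0.0209 / 0.046606 ≈ 0.448.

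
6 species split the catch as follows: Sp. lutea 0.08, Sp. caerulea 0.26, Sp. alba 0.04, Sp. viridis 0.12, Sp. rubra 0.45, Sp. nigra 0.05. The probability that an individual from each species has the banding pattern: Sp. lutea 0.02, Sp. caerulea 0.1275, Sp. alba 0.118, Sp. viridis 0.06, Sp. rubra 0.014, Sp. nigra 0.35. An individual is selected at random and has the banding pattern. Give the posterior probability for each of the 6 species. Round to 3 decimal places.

Prior × likelihood for each hypothesis:
  Sp. lutea: 0.08 × 0.02 = 0.0016
  Sp. caerulea: 0.26 × 0.1275 = 0.03315
  Sp. alba: 0.04 × 0.118 = 0.00472
  Sp. viridis: 0.12 × 0.06 = 0.0072
  Sp. rubra: 0.45 × 0.014 = 0.0063
  Sp. nigra: 0.05 × 0.35 = 0.0175
Normalizing constant = 0.07047.
P(Sp. lutea | banded) = 0.0016/0.07047 ≈ 0.023
P(Sp. caerulea | banded) = 0.03315/0.07047 ≈ 0.470
P(Sp. alba | banded) = 0.00472/0.07047 ≈ 0.067
P(Sp. viridis | banded) = 0.0072/0.07047 ≈ 0.102
P(Sp. rubra | banded) = 0.0063/0.07047 ≈ 0.089
P(Sp. nigra | banded) = 0.0175/0.07047 ≈ 0.248

Sp. lutea 0.023, Sp. caerulea 0.470, Sp. alba 0.067, Sp. viridis 0.102, Sp. rubra 0.089, Sp. nigra 0.248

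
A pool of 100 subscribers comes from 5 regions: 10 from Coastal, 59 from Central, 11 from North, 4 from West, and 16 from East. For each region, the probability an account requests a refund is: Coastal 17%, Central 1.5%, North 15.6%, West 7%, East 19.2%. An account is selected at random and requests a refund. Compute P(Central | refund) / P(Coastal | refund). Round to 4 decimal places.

Prior × likelihood for each hypothesis:
  Coastal: 0.1 × 0.17 = 0.017
  Central: 0.59 × 0.015 = 0.00885
  North: 0.11 × 0.156 = 0.01716
  West: 0.04 × 0.07 = 0.0028
  East: 0.16 × 0.192 = 0.03072
Sum = 0.07653.
The ratio is 0.00885 / 0.017 (the normalizer cancels) = 0.5206.

0.5206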